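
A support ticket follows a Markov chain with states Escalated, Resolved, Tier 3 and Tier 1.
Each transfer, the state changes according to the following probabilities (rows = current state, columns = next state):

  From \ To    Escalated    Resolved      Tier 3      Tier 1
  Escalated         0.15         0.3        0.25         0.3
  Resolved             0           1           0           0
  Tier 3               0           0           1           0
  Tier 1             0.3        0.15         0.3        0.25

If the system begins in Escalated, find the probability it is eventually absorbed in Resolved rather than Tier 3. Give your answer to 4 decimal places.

0.4932

Let h(s) be the probability of absorption at Resolved starting from transient state s. Then h(Resolved) = 1 and h(Tier 3) = 0. By first-step analysis:
h(Escalated) = 0.15·h(Escalated) + 0.3·1 + 0.25·0 + 0.3·h(Tier 1)
h(Tier 1) = 0.3·h(Escalated) + 0.15·1 + 0.3·0 + 0.25·h(Tier 1)
Solving: h(Escalated) = 0.4932, h(Tier 1) = 0.3973.
Starting from Escalated, the probability is 0.4932.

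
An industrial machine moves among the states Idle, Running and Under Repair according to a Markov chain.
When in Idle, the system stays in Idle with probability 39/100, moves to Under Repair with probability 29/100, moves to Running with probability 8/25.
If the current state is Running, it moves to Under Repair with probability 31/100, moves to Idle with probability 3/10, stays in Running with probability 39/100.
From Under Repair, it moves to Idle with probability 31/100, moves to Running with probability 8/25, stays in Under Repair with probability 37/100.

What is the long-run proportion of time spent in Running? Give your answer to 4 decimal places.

0.3441

Let the stationary distribution be π with π = πP and π_1 + π_2 + π_3 = 1.
π_1 = 0.39·π_1 + 0.3·π_2 + 0.31·π_3
π_2 = 0.32·π_1 + 0.39·π_2 + 0.32·π_3
Solving with the normalization constraint gives π = (0.3332, 0.3441, 0.3227).
So the stationary probability of Running is 0.3441.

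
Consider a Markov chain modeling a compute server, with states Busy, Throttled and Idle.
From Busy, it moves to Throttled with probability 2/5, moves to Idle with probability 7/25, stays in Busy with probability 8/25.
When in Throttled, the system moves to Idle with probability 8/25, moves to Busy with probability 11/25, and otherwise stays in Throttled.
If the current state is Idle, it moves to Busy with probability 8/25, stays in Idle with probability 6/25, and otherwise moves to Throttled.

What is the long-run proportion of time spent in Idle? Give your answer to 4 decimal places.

Let the stationary distribution be π with π = πP and π_1 + π_2 + π_3 = 1.
π_1 = 0.32·π_1 + 0.44·π_2 + 0.32·π_3
π_2 = 0.4·π_1 + 0.24·π_2 + 0.44·π_3
Solving with the normalization constraint gives π = (0.3625, 0.3546, 0.2829).
So the stationary probability of Idle is 0.2829.

0.2829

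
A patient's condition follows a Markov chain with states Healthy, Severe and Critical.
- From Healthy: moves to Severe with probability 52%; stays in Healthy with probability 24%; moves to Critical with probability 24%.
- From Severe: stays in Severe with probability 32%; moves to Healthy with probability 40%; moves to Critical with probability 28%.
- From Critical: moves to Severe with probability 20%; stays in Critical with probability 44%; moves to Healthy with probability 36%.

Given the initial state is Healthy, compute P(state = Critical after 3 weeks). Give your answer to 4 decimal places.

Propagate the distribution vector 3 weeks from Healthy.
After 0 weeks: (1.0000, 0.0000, 0.0000)
After 1 week: (0.2400, 0.5200, 0.2400)
After 2 weeks: (0.3520, 0.3392, 0.3088)
After 3 weeks: (0.3313, 0.3533, 0.3153)
P(in Critical after 3 weeks) = 0.3153

0.3153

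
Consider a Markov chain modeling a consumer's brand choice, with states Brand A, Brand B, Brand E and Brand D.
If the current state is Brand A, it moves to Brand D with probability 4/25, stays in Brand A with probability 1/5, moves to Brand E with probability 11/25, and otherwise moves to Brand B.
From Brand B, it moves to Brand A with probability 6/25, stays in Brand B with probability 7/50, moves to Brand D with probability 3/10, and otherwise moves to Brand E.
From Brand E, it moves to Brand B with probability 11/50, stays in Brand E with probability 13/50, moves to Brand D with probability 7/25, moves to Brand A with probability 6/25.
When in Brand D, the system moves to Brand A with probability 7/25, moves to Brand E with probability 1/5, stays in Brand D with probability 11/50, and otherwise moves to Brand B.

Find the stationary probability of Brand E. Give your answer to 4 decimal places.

Let the stationary distribution be π with π = πP and π_1 + π_2 + π_3 + π_4 = 1.
π_1 = 0.2·π_1 + 0.24·π_2 + 0.24·π_3 + 0.28·π_4
π_2 = 0.2·π_1 + 0.14·π_2 + 0.22·π_3 + 0.3·π_4
π_3 = 0.44·π_1 + 0.32·π_2 + 0.26·π_3 + 0.2·π_4
Solving with the normalization constraint gives π = (0.2400, 0.2171, 0.3018, 0.2411).
So the stationary probability of Brand E is 0.3018.

0.3018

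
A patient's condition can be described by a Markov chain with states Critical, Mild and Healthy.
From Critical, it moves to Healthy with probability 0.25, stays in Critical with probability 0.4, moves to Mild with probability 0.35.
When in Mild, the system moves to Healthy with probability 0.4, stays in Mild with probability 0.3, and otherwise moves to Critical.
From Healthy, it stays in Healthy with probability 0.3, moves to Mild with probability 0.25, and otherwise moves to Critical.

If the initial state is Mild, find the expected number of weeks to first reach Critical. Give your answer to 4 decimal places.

2.8205

Let t(s) be the expected number of weeks to first reach Critical from state s, with t(Critical) = 0. Conditioning on the first week:
t(Mild) = 1 + 0.3·t(Mild) + 0.4·t(Healthy)
t(Healthy) = 1 + 0.25·t(Mild) + 0.3·t(Healthy)
Solving: t(Mild) = 2.8205, t(Healthy) = 2.4359.
Expected weeks from Mild to Critical: 2.8205.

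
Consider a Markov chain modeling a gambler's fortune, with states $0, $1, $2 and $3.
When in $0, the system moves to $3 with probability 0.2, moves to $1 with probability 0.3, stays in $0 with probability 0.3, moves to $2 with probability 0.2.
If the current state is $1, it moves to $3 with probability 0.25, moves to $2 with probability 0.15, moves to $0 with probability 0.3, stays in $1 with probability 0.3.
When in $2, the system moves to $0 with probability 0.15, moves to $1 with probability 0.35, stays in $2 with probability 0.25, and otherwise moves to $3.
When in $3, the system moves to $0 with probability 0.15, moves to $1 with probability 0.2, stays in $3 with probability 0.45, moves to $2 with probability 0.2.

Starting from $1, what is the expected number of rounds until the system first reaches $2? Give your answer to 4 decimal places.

Let t(s) be the expected number of rounds to first reach $2 from state s, with t($2) = 0. Conditioning on the first round:
t($0) = 1 + 0.3·t($0) + 0.3·t($1) + 0.2·t($3)
t($1) = 1 + 0.3·t($0) + 0.3·t($1) + 0.25·t($3)
t($3) = 1 + 0.15·t($0) + 0.2·t($1) + 0.45·t($3)
Solving: t($0) = 5.3641, t($1) = 5.6306, t($3) = 5.3286.
Expected rounds from $1 to $2: 5.6306.

5.6306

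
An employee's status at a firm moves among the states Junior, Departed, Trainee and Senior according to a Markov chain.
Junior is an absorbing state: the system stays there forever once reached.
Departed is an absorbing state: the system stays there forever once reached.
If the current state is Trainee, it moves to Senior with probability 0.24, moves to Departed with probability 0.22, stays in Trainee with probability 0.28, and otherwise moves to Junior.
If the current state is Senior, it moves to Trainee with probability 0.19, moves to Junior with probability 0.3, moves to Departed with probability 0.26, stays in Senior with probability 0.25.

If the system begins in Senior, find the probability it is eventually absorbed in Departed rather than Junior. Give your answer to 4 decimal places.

Let h(s) be the probability of absorption at Departed starting from transient state s. Then h(Departed) = 1 and h(Junior) = 0. By first-step analysis:
h(Trainee) = 0.26·0 + 0.22·1 + 0.28·h(Trainee) + 0.24·h(Senior)
h(Senior) = 0.3·0 + 0.26·1 + 0.19·h(Trainee) + 0.25·h(Senior)
Solving: h(Trainee) = 0.4600, h(Senior) = 0.4632.
Starting from Senior, the probability is 0.4632.

0.4632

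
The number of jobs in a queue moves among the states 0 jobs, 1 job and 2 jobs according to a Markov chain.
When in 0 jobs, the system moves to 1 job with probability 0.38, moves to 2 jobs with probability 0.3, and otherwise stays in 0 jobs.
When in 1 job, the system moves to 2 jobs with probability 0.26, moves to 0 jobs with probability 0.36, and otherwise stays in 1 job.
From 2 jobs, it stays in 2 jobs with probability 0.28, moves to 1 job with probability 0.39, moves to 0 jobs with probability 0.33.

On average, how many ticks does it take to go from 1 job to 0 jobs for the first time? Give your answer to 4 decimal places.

2.8406

Let t(s) be the expected number of ticks to first reach 0 jobs from state s, with t(0 jobs) = 0. Conditioning on the first tick:
t(1 job) = 1 + 0.38·t(1 job) + 0.26·t(2 jobs)
t(2 jobs) = 1 + 0.39·t(1 job) + 0.28·t(2 jobs)
Solving: t(1 job) = 2.8406, t(2 jobs) = 2.9275.
Expected ticks from 1 job to 0 jobs: 2.8406.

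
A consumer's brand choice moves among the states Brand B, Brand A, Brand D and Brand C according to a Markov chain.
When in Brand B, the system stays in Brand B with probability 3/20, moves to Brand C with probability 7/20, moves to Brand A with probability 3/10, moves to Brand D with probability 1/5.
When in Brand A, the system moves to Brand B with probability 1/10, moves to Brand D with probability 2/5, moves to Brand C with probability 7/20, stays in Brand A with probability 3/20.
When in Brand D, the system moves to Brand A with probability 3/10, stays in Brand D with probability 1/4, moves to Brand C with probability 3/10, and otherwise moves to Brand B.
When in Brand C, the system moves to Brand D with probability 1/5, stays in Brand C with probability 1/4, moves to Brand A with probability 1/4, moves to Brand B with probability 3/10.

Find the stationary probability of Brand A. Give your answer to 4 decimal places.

Let the stationary distribution be π with π = πP and π_1 + π_2 + π_3 + π_4 = 1.
π_1 = 0.15·π_1 + 0.1·π_2 + 0.15·π_3 + 0.3·π_4
π_2 = 0.3·π_1 + 0.15·π_2 + 0.3·π_3 + 0.25·π_4
π_3 = 0.2·π_1 + 0.4·π_2 + 0.25·π_3 + 0.2·π_4
Solving with the normalization constraint gives π = (0.1836, 0.2476, 0.2626, 0.3062).
So the stationary probability of Brand A is 0.2476.

0.2476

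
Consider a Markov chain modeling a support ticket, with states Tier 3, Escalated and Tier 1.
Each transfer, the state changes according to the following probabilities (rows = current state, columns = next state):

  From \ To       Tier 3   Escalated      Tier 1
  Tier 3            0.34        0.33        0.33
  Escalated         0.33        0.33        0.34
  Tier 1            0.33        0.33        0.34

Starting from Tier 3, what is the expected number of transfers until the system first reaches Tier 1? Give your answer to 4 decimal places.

Let t(s) be the expected number of transfers to first reach Tier 1 from state s, with t(Tier 1) = 0. Conditioning on the first transfer:
t(Tier 3) = 1 + 0.34·t(Tier 3) + 0.33·t(Escalated)
t(Escalated) = 1 + 0.33·t(Tier 3) + 0.33·t(Escalated)
Solving: t(Tier 3) = 3.0003, t(Escalated) = 2.9703.
Expected transfers from Tier 3 to Tier 1: 3.0003.

3.0003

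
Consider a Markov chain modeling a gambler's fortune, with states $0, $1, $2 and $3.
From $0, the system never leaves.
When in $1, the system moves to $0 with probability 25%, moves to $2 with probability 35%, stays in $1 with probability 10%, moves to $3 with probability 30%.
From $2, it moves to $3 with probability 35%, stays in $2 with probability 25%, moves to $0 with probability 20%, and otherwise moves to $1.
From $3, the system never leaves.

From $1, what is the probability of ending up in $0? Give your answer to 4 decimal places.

Let h(s) be the probability of absorption at $0 starting from transient state s. Then h($0) = 1 and h($3) = 0. By first-step analysis:
h($1) = 0.25·1 + 0.1·h($1) + 0.35·h($2) + 0.3·0
h($2) = 0.2·1 + 0.2·h($1) + 0.25·h($2) + 0.35·0
Solving: h($1) = 0.4256, h($2) = 0.3802.
Starting from $1, the probability is 0.4256.

0.4256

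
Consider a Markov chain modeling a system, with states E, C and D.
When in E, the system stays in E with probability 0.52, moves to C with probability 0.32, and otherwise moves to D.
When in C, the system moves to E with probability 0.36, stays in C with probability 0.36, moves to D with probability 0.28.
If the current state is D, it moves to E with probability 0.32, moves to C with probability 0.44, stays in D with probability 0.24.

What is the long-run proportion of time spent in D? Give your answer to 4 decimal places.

0.2210

Let the stationary distribution be π with π = πP and π_1 + π_2 + π_3 = 1.
π_1 = 0.52·π_1 + 0.36·π_2 + 0.32·π_3
π_2 = 0.32·π_1 + 0.36·π_2 + 0.44·π_3
Solving with the normalization constraint gives π = (0.4180, 0.3610, 0.2210).
So the stationary probability of D is 0.2210.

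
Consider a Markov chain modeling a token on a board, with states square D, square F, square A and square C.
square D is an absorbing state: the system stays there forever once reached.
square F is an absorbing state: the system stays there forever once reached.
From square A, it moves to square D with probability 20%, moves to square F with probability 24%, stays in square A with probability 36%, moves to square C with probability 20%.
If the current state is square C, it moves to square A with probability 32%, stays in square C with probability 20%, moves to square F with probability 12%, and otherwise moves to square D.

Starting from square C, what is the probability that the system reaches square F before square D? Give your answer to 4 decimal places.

Let h(s) be the probability of absorption at square F starting from transient state s. Then h(square F) = 1 and h(square D) = 0. By first-step analysis:
h(square A) = 0.2·0 + 0.24·1 + 0.36·h(square A) + 0.2·h(square C)
h(square C) = 0.36·0 + 0.12·1 + 0.32·h(square A) + 0.2·h(square C)
Solving: h(square A) = 0.4821, h(square C) = 0.3429.
Starting from square C, the probability is 0.3429.

0.3429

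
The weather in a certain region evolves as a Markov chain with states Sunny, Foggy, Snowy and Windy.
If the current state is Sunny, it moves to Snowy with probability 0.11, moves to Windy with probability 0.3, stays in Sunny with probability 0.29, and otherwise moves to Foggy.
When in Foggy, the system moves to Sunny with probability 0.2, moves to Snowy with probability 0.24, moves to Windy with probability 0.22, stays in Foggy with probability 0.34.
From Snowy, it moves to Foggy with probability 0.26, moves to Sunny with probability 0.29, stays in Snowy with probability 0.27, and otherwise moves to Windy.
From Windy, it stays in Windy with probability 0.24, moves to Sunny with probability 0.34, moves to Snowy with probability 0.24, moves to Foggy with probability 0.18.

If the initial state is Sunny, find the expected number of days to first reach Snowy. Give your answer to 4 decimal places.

5.5427

Let t(s) be the expected number of days to first reach Snowy from state s, with t(Snowy) = 0. Conditioning on the first day:
t(Sunny) = 1 + 0.29·t(Sunny) + 0.3·t(Foggy) + 0.3·t(Windy)
t(Foggy) = 1 + 0.2·t(Sunny) + 0.34·t(Foggy) + 0.22·t(Windy)
t(Windy) = 1 + 0.34·t(Sunny) + 0.18·t(Foggy) + 0.24·t(Windy)
Solving: t(Sunny) = 5.5427, t(Foggy) = 4.8422, t(Windy) = 4.9423.
Expected days from Sunny to Snowy: 5.5427.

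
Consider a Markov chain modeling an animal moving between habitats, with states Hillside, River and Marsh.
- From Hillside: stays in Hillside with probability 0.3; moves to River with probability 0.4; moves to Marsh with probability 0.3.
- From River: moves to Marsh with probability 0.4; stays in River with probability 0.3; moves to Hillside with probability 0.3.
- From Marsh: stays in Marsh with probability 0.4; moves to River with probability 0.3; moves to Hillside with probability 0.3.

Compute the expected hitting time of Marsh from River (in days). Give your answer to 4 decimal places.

2.7027

Let t(s) be the expected number of days to first reach Marsh from state s, with t(Marsh) = 0. Conditioning on the first day:
t(Hillside) = 1 + 0.3·t(Hillside) + 0.4·t(River)
t(River) = 1 + 0.3·t(Hillside) + 0.3·t(River)
Solving: t(Hillside) = 2.9730, t(River) = 2.7027.
Expected days from River to Marsh: 2.7027.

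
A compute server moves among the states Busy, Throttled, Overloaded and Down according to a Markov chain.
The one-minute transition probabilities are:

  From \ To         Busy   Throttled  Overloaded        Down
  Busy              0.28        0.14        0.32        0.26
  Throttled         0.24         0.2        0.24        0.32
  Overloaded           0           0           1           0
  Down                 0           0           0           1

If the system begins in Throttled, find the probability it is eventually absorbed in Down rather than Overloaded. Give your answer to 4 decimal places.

Let h(s) be the probability of absorption at Down starting from transient state s. Then h(Down) = 1 and h(Overloaded) = 0. By first-step analysis:
h(Busy) = 0.28·h(Busy) + 0.14·h(Throttled) + 0.32·0 + 0.26·1
h(Throttled) = 0.24·h(Busy) + 0.2·h(Throttled) + 0.24·0 + 0.32·1
Solving: h(Busy) = 0.4661, h(Throttled) = 0.5398.
Starting from Throttled, the probability is 0.5398.

0.5398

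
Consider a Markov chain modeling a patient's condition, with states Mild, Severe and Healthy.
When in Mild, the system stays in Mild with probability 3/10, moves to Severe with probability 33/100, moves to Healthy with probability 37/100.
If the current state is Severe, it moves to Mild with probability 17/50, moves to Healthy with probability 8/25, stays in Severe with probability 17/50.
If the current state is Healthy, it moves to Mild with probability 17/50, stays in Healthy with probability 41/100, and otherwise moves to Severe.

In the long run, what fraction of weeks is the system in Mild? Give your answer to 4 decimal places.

Let the stationary distribution be π with π = πP and π_1 + π_2 + π_3 = 1.
π_1 = 0.3·π_1 + 0.34·π_2 + 0.34·π_3
π_2 = 0.33·π_1 + 0.34·π_2 + 0.25·π_3
Solving with the normalization constraint gives π = (0.3269, 0.3035, 0.3696).
So the stationary probability of Mild is 0.3269.

0.3269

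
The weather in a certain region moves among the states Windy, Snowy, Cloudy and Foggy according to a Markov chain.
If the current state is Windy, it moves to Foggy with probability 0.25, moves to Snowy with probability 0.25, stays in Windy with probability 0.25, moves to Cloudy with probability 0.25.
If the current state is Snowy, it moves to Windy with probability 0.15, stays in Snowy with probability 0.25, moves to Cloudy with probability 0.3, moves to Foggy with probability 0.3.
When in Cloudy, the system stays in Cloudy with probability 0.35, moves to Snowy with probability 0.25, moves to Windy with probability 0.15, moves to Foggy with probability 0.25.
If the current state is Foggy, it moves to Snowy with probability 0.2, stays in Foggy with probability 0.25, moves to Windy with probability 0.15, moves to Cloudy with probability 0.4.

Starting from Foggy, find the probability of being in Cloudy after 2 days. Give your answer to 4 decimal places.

Propagate the distribution vector 2 days from Foggy.
After 0 days: (0.0000, 0.0000, 0.0000, 1.0000)
After 1 day: (0.1500, 0.2000, 0.4000, 0.2500)
After 2 days: (0.1650, 0.2375, 0.3375, 0.2600)
P(in Cloudy after 2 days) = 0.3375

0.3375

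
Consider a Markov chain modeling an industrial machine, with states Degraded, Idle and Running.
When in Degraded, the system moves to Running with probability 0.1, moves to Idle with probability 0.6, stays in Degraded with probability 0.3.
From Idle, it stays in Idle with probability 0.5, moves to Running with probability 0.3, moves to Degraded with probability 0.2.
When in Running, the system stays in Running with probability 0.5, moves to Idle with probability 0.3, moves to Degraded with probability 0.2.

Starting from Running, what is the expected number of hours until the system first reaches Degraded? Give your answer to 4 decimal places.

5.0000

Let t(s) be the expected number of hours to first reach Degraded from state s, with t(Degraded) = 0. Conditioning on the first hour:
t(Idle) = 1 + 0.5·t(Idle) + 0.3·t(Running)
t(Running) = 1 + 0.3·t(Idle) + 0.5·t(Running)
Solving: t(Idle) = 5.0000, t(Running) = 5.0000.
Expected hours from Running to Degraded: 5.0000.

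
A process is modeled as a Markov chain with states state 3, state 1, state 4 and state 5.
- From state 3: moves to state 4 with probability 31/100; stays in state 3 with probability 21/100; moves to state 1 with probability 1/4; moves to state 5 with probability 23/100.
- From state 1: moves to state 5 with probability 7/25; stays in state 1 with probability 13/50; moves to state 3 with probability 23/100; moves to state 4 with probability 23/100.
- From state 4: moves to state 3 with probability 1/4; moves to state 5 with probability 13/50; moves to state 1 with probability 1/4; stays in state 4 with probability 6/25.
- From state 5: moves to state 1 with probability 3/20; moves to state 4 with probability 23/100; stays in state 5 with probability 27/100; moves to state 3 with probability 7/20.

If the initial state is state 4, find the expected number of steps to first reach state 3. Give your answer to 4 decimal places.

3.6737

Let t(s) be the expected number of steps to first reach state 3 from state s, with t(state 3) = 0. Conditioning on the first step:
t(state 1) = 1 + 0.26·t(state 1) + 0.23·t(state 4) + 0.28·t(state 5)
t(state 4) = 1 + 0.25·t(state 1) + 0.24·t(state 4) + 0.26·t(state 5)
t(state 5) = 1 + 0.15·t(state 1) + 0.23·t(state 4) + 0.27·t(state 5)
Solving: t(state 1) = 3.7403, t(state 4) = 3.6737, t(state 5) = 3.2959.
Expected steps from state 4 to state 3: 3.6737.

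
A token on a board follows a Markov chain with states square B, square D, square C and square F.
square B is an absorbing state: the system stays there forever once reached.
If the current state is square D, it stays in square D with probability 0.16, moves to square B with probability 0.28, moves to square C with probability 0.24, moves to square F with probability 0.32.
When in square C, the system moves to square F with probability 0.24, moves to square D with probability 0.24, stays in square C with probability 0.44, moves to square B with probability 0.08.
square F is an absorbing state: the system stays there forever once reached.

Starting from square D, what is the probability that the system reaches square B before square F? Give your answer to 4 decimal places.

0.4264

Let h(s) be the probability of absorption at square B starting from transient state s. Then h(square B) = 1 and h(square F) = 0. By first-step analysis:
h(square D) = 0.28·1 + 0.16·h(square D) + 0.24·h(square C) + 0.32·0
h(square C) = 0.08·1 + 0.24·h(square D) + 0.44·h(square C) + 0.24·0
Solving: h(square D) = 0.4264, h(square C) = 0.3256.
Starting from square D, the probability is 0.4264.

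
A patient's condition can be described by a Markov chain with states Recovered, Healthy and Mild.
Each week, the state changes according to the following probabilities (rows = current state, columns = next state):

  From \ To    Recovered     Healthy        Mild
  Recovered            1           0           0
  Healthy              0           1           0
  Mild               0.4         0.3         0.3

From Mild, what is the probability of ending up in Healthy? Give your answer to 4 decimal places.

Let h(s) be the probability of absorption at Healthy starting from transient state s. Then h(Healthy) = 1 and h(Recovered) = 0. By first-step analysis:
h(Mild) = 0.4·0 + 0.3·1 + 0.3·h(Mild)
Solving: h(Mild) = 0.4286.
Starting from Mild, the probability is 0.4286.

0.4286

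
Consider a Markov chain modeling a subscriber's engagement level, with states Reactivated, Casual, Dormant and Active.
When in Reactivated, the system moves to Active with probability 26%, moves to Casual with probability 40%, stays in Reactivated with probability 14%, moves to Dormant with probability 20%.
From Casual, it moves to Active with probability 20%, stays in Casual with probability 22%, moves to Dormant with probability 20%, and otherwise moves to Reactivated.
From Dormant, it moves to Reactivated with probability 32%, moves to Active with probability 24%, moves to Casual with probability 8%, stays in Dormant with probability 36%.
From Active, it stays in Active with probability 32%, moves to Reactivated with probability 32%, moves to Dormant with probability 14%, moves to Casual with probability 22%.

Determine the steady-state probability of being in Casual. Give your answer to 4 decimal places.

Let the stationary distribution be π with π = πP and π_1 + π_2 + π_3 + π_4 = 1.
π_1 = 0.14·π_1 + 0.38·π_2 + 0.32·π_3 + 0.32·π_4
π_2 = 0.4·π_1 + 0.22·π_2 + 0.08·π_3 + 0.22·π_4
π_3 = 0.2·π_1 + 0.2·π_2 + 0.36·π_3 + 0.14·π_4
Solving with the normalization constraint gives π = (0.2834, 0.2402, 0.2198, 0.2566).
So the stationary probability of Casual is 0.2402.

0.2402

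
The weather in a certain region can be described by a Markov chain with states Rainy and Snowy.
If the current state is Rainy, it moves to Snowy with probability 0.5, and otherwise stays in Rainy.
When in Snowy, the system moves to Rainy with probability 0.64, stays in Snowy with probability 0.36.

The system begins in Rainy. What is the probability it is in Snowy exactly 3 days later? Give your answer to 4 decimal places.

0.4398

Propagate the distribution vector 3 days from Rainy.
After 0 days: (1.0000, 0.0000)
After 1 day: (0.5000, 0.5000)
After 2 days: (0.5700, 0.4300)
After 3 days: (0.5602, 0.4398)
P(in Snowy after 3 days) = 0.4398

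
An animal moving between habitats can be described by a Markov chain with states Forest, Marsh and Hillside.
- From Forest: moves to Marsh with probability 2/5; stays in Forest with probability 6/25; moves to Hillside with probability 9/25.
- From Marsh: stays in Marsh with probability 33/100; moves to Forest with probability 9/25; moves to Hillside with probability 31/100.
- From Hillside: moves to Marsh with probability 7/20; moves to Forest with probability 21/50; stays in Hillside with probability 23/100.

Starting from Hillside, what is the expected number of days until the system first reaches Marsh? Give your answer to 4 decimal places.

Let t(s) be the expected number of days to first reach Marsh from state s, with t(Marsh) = 0. Conditioning on the first day:
t(Forest) = 1 + 0.24·t(Forest) + 0.36·t(Hillside)
t(Hillside) = 1 + 0.42·t(Forest) + 0.23·t(Hillside)
Solving: t(Forest) = 2.6037, t(Hillside) = 2.7189.
Expected days from Hillside to Marsh: 2.7189.

2.7189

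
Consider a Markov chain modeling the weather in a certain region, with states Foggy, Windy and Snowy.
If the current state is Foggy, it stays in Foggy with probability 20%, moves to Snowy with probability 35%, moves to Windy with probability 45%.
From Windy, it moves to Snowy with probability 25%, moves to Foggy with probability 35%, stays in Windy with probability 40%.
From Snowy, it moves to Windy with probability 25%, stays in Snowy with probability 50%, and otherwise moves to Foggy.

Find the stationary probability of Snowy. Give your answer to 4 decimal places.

0.3696

Let the stationary distribution be π with π = πP and π_1 + π_2 + π_3 = 1.
π_1 = 0.2·π_1 + 0.35·π_2 + 0.25·π_3
π_2 = 0.45·π_1 + 0.4·π_2 + 0.25·π_3
Solving with the normalization constraint gives π = (0.2722, 0.3582, 0.3696).
So the stationary probability of Snowy is 0.3696.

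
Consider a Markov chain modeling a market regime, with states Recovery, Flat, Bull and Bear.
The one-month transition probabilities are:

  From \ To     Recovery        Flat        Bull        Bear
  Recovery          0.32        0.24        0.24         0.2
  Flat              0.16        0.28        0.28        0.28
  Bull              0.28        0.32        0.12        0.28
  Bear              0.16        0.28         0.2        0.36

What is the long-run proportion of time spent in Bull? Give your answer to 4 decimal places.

0.2141

Let the stationary distribution be π with π = πP and π_1 + π_2 + π_3 + π_4 = 1.
π_1 = 0.32·π_1 + 0.16·π_2 + 0.28·π_3 + 0.16·π_4
π_2 = 0.24·π_1 + 0.28·π_2 + 0.32·π_3 + 0.28·π_4
π_3 = 0.24·π_1 + 0.28·π_2 + 0.12·π_3 + 0.2·π_4
Solving with the normalization constraint gives π = (0.2211, 0.2797, 0.2141, 0.2851).
So the stationary probability of Bull is 0.2141.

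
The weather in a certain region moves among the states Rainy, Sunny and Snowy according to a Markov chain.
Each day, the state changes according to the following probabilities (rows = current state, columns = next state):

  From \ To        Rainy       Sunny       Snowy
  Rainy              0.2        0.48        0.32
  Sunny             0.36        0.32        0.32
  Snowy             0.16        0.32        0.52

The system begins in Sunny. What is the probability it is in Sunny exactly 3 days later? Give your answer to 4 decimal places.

Propagate the distribution vector 3 days from Sunny.
After 0 days: (0.0000, 1.0000, 0.0000)
After 1 day: (0.3600, 0.3200, 0.3200)
After 2 days: (0.2384, 0.3776, 0.3840)
After 3 days: (0.2451, 0.3581, 0.3968)
P(in Sunny after 3 days) = 0.3581

0.3581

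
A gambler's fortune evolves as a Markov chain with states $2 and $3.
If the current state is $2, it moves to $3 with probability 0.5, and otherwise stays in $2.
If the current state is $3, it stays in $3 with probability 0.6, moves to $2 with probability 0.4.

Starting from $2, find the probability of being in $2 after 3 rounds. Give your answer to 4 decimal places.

Propagate the distribution vector 3 rounds from $2.
After 0 rounds: (1.0000, 0.0000)
After 1 round: (0.5000, 0.5000)
After 2 rounds: (0.4500, 0.5500)
After 3 rounds: (0.4450, 0.5550)
P(in $2 after 3 rounds) = 0.4450

0.4450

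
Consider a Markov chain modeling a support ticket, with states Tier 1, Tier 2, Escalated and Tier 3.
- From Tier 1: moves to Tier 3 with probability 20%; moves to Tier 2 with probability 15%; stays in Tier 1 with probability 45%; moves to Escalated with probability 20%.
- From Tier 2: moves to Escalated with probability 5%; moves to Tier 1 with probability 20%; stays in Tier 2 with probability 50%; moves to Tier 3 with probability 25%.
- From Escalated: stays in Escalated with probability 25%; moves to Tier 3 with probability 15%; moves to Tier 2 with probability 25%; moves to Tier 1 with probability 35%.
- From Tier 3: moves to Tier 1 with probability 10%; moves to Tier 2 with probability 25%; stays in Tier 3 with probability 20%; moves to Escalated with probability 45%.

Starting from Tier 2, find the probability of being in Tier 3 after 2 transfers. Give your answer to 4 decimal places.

Propagate the distribution vector 2 transfers from Tier 2.
After 0 transfers: (0.0000, 1.0000, 0.0000, 0.0000)
After 1 transfer: (0.2000, 0.5000, 0.0500, 0.2500)
After 2 transfers: (0.2325, 0.3550, 0.1900, 0.2225)
P(in Tier 3 after 2 transfers) = 0.2225

0.2225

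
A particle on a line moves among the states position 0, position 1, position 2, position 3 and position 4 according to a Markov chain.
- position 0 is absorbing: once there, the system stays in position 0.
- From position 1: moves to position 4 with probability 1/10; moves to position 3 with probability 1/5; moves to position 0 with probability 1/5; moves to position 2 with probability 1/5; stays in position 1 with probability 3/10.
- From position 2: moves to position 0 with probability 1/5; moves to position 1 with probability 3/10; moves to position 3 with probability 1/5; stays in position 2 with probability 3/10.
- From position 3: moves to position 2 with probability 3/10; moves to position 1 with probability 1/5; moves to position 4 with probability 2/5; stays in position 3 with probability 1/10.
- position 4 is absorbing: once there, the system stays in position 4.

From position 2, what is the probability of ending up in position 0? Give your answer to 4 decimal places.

Let h(s) be the probability of absorption at position 0 starting from transient state s. Then h(position 0) = 1 and h(position 4) = 0. By first-step analysis:
h(position 1) = 0.2·1 + 0.3·h(position 1) + 0.2·h(position 2) + 0.2·h(position 3) + 0.1·0
h(position 2) = 0.2·1 + 0.3·h(position 1) + 0.3·h(position 2) + 0.2·h(position 3)
h(position 3) = 0.2·h(position 1) + 0.3·h(position 2) + 0.1·h(position 3) + 0.4·0
Solving: h(position 1) = 0.5567, h(position 2) = 0.6186, h(position 3) = 0.3299.
Starting from position 2, the probability is 0.6186.

0.6186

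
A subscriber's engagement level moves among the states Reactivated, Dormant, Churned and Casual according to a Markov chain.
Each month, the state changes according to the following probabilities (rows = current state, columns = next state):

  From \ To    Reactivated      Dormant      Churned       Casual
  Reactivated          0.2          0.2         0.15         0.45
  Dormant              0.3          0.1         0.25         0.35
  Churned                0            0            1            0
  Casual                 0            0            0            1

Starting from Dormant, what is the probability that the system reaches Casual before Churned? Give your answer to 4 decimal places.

Let h(s) be the probability of absorption at Casual starting from transient state s. Then h(Casual) = 1 and h(Churned) = 0. By first-step analysis:
h(Reactivated) = 0.2·h(Reactivated) + 0.2·h(Dormant) + 0.15·0 + 0.45·1
h(Dormant) = 0.3·h(Reactivated) + 0.1·h(Dormant) + 0.25·0 + 0.35·1
Solving: h(Reactivated) = 0.7197, h(Dormant) = 0.6288.
Starting from Dormant, the probability is 0.6288.

0.6288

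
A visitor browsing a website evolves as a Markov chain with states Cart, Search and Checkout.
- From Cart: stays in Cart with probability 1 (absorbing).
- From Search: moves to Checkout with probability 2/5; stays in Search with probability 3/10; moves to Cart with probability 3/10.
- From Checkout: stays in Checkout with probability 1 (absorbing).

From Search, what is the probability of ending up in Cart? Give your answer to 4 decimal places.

0.4286

Let h(s) be the probability of absorption at Cart starting from transient state s. Then h(Cart) = 1 and h(Checkout) = 0. By first-step analysis:
h(Search) = 0.3·1 + 0.3·h(Search) + 0.4·0
Solving: h(Search) = 0.4286.
Starting from Search, the probability is 0.4286.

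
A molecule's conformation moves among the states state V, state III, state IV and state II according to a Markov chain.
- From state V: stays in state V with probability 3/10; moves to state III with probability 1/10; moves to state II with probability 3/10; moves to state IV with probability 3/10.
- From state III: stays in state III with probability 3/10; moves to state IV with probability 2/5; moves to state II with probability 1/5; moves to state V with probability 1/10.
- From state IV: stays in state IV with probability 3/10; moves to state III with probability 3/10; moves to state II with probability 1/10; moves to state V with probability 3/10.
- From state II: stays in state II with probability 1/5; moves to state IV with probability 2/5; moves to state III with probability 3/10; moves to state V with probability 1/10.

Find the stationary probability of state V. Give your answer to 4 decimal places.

0.2111

Let the stationary distribution be π with π = πP and π_1 + π_2 + π_3 + π_4 = 1.
π_1 = 0.3·π_1 + 0.1·π_2 + 0.3·π_3 + 0.1·π_4
π_2 = 0.1·π_1 + 0.3·π_2 + 0.3·π_3 + 0.3·π_4
π_3 = 0.3·π_1 + 0.4·π_2 + 0.3·π_3 + 0.4·π_4
Solving with the normalization constraint gives π = (0.2111, 0.2578, 0.3444, 0.1867).
So the stationary probability of state V is 0.2111.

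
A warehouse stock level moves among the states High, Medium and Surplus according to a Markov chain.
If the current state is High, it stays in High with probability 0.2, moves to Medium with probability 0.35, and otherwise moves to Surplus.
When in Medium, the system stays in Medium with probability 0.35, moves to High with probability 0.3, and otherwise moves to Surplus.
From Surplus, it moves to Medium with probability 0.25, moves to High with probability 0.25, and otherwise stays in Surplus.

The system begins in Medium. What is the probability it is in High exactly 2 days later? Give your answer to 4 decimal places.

Sum over the intermediate state after 1 day:
P = P(Medium→High)·P(High→High) + P(Medium→Medium)·P(Medium→High) + P(Medium→Surplus)·P(Surplus→High)
  = 0.3×0.2 + 0.35×0.3 + 0.35×0.25
  = 0.0600 + 0.1050 + 0.0875 = 0.2525

0.2525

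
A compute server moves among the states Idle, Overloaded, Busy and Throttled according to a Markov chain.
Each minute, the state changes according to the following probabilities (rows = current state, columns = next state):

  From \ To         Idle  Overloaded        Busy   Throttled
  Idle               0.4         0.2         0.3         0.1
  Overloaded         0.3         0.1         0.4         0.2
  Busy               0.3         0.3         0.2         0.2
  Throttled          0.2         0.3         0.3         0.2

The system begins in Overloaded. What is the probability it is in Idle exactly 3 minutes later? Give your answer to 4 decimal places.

Propagate the distribution vector 3 minutes from Overloaded.
After 0 minutes: (0.0000, 1.0000, 0.0000, 0.0000)
After 1 minute: (0.3000, 0.1000, 0.4000, 0.2000)
After 2 minutes: (0.3100, 0.2500, 0.2700, 0.1700)
After 3 minutes: (0.3140, 0.2190, 0.2980, 0.1690)
P(in Idle after 3 minutes) = 0.3140

0.3140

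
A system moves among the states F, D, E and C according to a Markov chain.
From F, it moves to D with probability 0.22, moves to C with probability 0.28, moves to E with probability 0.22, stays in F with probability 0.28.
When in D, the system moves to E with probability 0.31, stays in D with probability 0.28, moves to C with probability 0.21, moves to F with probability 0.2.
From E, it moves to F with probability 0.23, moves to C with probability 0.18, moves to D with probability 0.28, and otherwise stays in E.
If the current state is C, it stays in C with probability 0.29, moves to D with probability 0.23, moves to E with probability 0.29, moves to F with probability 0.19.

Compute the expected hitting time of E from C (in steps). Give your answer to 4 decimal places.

Let t(s) be the expected number of steps to first reach E from state s, with t(E) = 0. Conditioning on the first step:
t(F) = 1 + 0.28·t(F) + 0.22·t(D) + 0.28·t(C)
t(D) = 1 + 0.2·t(F) + 0.28·t(D) + 0.21·t(C)
t(C) = 1 + 0.19·t(F) + 0.23·t(D) + 0.29·t(C)
Solving: t(F) = 3.8470, t(D) = 3.4992, t(C) = 3.5715.
Expected steps from C to E: 3.5715.

3.5715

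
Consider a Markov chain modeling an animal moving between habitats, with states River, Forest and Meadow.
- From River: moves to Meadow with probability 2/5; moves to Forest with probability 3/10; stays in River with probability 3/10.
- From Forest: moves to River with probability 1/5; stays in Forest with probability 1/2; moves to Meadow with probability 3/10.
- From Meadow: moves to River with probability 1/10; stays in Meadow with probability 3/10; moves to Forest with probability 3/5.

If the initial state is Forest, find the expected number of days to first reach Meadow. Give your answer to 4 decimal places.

Let t(s) be the expected number of days to first reach Meadow from state s, with t(Meadow) = 0. Conditioning on the first day:
t(River) = 1 + 0.3·t(River) + 0.3·t(Forest)
t(Forest) = 1 + 0.2·t(River) + 0.5·t(Forest)
Solving: t(River) = 2.7586, t(Forest) = 3.1034.
Expected days from Forest to Meadow: 3.1034.

3.1034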